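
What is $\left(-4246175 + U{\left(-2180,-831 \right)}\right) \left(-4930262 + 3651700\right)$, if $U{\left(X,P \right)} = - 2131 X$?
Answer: $-510664055610$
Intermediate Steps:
$\left(-4246175 + U{\left(-2180,-831 \right)}\right) \left(-4930262 + 3651700\right) = \left(-4246175 - -4645580\right) \left(-4930262 + 3651700\right) = \left(-4246175 + 4645580\right) \left(-1278562\right) = 399405 \left(-1278562\right) = -510664055610$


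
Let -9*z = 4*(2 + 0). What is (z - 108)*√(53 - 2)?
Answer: -980*√51/9 ≈ -777.62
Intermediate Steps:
z = -8/9 (z = -4*(2 + 0)/9 = -4*2/9 = -⅑*8 = -8/9 ≈ -0.88889)
(z - 108)*√(53 - 2) = (-8/9 - 108)*√(53 - 2) = -980*√51/9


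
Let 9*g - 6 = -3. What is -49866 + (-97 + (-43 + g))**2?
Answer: -273233/9 ≈ -30359.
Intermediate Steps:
g = 1/3 (g = 2/3 + (1/9)*(-3) = 2/3 - 1/3 = 1/3 ≈ 0.33333)
-49866 + (-97 + (-43 + g))**2 = -49866 + (-97 + (-43 + 1/3))**2 = -49866 + (-97 - 128/3)**2 = -49866 + (-419/3)**2 = -49866 + 175561/9 = -273233/9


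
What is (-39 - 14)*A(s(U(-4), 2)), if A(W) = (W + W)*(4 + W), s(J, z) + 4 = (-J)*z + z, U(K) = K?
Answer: -6360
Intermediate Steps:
s(J, z) = -4 + z - J*z (s(J, z) = -4 + ((-J)*z + z) = -4 + (-J*z + z) = -4 + (z - J*z) = -4 + z - J*z)
A(W) = 2*W*(4 + W) (A(W) = (2*W)*(4 + W) = 2*W*(4 + W))
(-39 - 14)*A(s(U(-4), 2)) = (-39 - 14)*(2*(-4 + 2 - 1*(-4)*2)*(4 + (-4 + 2 - 1*(-4)*2))) = -106*(-4 + 2 + 8)*(4 + (-4 + 2 + 8)) = -106*6*(4 + 6) = -106*6*10 = -53*120 = -6360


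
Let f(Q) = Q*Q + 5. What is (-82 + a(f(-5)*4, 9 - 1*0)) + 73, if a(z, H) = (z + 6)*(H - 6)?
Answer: 369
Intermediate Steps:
f(Q) = 5 + Q**2 (f(Q) = Q**2 + 5 = 5 + Q**2)
a(z, H) = (-6 + H)*(6 + z) (a(z, H) = (6 + z)*(-6 + H) = (-6 + H)*(6 + z))
(-82 + a(f(-5)*4, 9 - 1*0)) + 73 = (-82 + (-36 - 6*(5 + (-5)**2)*4 + 6*(9 - 1*0) + (9 - 1*0)*((5 + (-5)**2)*4))) + 73 = (-82 + (-36 - 6*(5 + 25)*4 + 6*(9 + 0) + (9 + 0)*((5 + 25)*4))) + 73 = (-82 + (-36 - 180*4 + 6*9 + 9*(30*4))) + 73 = (-82 + (-36 - 6*120 + 54 + 9*120)) + 73 = (-82 + (-36 - 720 + 54 + 1080)) + 73 = (-82 + 378) + 73 = 296 + 73 = 369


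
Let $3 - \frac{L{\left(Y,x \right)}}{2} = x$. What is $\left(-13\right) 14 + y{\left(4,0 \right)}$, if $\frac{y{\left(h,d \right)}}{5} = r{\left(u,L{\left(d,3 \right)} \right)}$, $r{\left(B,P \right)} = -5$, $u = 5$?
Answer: $-207$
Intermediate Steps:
$L{\left(Y,x \right)} = 6 - 2 x$
$y{\left(h,d \right)} = -25$ ($y{\left(h,d \right)} = 5 \left(-5\right) = -25$)
$\left(-13\right) 14 + y{\left(4,0 \right)} = \left(-13\right) 14 - 25 = -182 - 25 = -207$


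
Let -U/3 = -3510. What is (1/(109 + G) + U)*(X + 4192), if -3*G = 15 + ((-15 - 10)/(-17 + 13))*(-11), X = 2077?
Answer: 100537219338/1523 ≈ 6.6013e+7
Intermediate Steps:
U = 10530 (U = -3*(-3510) = 10530)
G = 215/12 (G = -(15 + ((-15 - 10)/(-17 + 13))*(-11))/3 = -(15 - 25/(-4)*(-11))/3 = -(15 - 25*(-¼)*(-11))/3 = -(15 + (25/4)*(-11))/3 = -(15 - 275/4)/3 = -⅓*(-215/4) = 215/12 ≈ 17.917)
(1/(109 + G) + U)*(X + 4192) = (1/(109 + 215/12) + 10530)*(2077 + 4192) = (1/(1523/12) + 10530)*6269 = (12/1523 + 10530)*6269 = (16037202/1523)*6269 = 100537219338/1523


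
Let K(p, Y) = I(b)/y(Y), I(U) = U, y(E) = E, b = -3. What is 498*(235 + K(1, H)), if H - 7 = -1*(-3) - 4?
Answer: 116781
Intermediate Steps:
H = 6 (H = 7 + (-1*(-3) - 4) = 7 + (3 - 4) = 7 - 1 = 6)
K(p, Y) = -3/Y
498*(235 + K(1, H)) = 498*(235 - 3/6) = 498*(235 - 3*1/6) = 498*(235 - 1/2) = 498*(469/2) = 116781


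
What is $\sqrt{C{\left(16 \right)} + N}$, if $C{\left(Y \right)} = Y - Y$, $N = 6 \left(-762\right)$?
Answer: $6 i \sqrt{127} \approx 67.617 i$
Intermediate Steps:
$N = -4572$
$C{\left(Y \right)} = 0$
$\sqrt{C{\left(16 \right)} + N} = \sqrt{0 - 4572} = \sqrt{-4572} = 6 i \sqrt{127}$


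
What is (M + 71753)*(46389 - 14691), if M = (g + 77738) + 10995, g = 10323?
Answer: 5414303682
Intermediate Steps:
M = 99056 (M = (10323 + 77738) + 10995 = 88061 + 10995 = 99056)
(M + 71753)*(46389 - 14691) = (99056 + 71753)*(46389 - 14691) = 170809*31698 = 5414303682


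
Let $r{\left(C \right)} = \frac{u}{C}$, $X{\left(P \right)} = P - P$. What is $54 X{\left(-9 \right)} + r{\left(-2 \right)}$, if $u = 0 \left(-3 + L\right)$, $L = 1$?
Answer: $0$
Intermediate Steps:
$u = 0$ ($u = 0 \left(-3 + 1\right) = 0 \left(-2\right) = 0$)
$X{\left(P \right)} = 0$
$r{\left(C \right)} = 0$ ($r{\left(C \right)} = \frac{0}{C} = 0$)
$54 X{\left(-9 \right)} + r{\left(-2 \right)} = 54 \cdot 0 + 0 = 0 + 0 = 0$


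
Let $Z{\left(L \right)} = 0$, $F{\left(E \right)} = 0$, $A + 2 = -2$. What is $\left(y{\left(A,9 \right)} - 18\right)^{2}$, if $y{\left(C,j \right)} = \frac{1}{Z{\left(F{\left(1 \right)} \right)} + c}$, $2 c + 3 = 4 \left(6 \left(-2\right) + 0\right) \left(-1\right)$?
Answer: $\frac{652864}{2025} \approx 322.4$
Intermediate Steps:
$A = -4$ ($A = -2 - 2 = -4$)
$c = \frac{45}{2}$ ($c = - \frac{3}{2} + \frac{4 \left(6 \left(-2\right) + 0\right) \left(-1\right)}{2} = - \frac{3}{2} + \frac{4 \left(-12 + 0\right) \left(-1\right)}{2} = - \frac{3}{2} + \frac{4 \left(-12\right) \left(-1\right)}{2} = - \frac{3}{2} + \frac{\left(-48\right) \left(-1\right)}{2} = - \frac{3}{2} + \frac{1}{2} \cdot 48 = - \frac{3}{2} + 24 = \frac{45}{2} \approx 22.5$)
$y{\left(C,j \right)} = \frac{2}{45}$ ($y{\left(C,j \right)} = \frac{1}{0 + \frac{45}{2}} = \frac{1}{\frac{45}{2}} = \frac{2}{45}$)
$\left(y{\left(A,9 \right)} - 18\right)^{2} = \left(\frac{2}{45} - 18\right)^{2} = \left(- \frac{808}{45}\right)^{2} = \frac{652864}{2025}$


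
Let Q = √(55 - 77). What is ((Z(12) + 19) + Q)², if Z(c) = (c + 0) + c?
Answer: (43 + I*√22)² ≈ 1827.0 + 403.38*I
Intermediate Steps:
Z(c) = 2*c (Z(c) = c + c = 2*c)
Q = I*√22 (Q = √(-22) = I*√22 ≈ 4.6904*I)
((Z(12) + 19) + Q)² = ((2*12 + 19) + I*√22)² = ((24 + 19) + I*√22)² = (43 + I*√22)²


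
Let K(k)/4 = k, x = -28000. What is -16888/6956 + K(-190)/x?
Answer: -2922359/1217300 ≈ -2.4007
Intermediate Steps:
K(k) = 4*k
-16888/6956 + K(-190)/x = -16888/6956 + (4*(-190))/(-28000) = -16888*1/6956 - 760*(-1/28000) = -4222/1739 + 19/700 = -2922359/1217300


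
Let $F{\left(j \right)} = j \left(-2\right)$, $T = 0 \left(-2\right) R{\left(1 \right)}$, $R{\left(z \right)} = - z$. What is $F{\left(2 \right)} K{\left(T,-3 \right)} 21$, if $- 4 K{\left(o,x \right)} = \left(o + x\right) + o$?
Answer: $-63$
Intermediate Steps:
$T = 0$ ($T = 0 \left(-2\right) \left(\left(-1\right) 1\right) = 0 \left(-1\right) = 0$)
$F{\left(j \right)} = - 2 j$
$K{\left(o,x \right)} = - \frac{o}{2} - \frac{x}{4}$ ($K{\left(o,x \right)} = - \frac{\left(o + x\right) + o}{4} = - \frac{x + 2 o}{4} = - \frac{o}{2} - \frac{x}{4}$)
$F{\left(2 \right)} K{\left(T,-3 \right)} 21 = \left(-2\right) 2 \left(\left(- \frac{1}{2}\right) 0 - - \frac{3}{4}\right) 21 = - 4 \left(0 + \frac{3}{4}\right) 21 = \left(-4\right) \frac{3}{4} \cdot 21 = \left(-3\right) 21 = -63$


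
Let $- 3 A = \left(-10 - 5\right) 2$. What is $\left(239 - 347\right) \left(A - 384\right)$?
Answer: $40392$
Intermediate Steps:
$A = 10$ ($A = - \frac{\left(-10 - 5\right) 2}{3} = - \frac{\left(-15\right) 2}{3} = \left(- \frac{1}{3}\right) \left(-30\right) = 10$)
$\left(239 - 347\right) \left(A - 384\right) = \left(239 - 347\right) \left(10 - 384\right) = \left(-108\right) \left(-374\right) = 40392$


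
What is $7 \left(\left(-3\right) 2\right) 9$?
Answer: $-378$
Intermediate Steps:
$7 \left(\left(-3\right) 2\right) 9 = 7 \left(-6\right) 9 = \left(-42\right) 9 = -378$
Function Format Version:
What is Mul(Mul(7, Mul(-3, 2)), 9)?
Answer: -378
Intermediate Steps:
Mul(Mul(7, Mul(-3, 2)), 9) = Mul(Mul(7, -6), 9) = Mul(-42, 9) = -378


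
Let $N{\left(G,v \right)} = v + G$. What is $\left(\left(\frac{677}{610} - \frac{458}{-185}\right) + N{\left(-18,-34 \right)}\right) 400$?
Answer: $- \frac{43708600}{2257} \approx -19366.0$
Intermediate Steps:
$N{\left(G,v \right)} = G + v$
$\left(\left(\frac{677}{610} - \frac{458}{-185}\right) + N{\left(-18,-34 \right)}\right) 400 = \left(\left(\frac{677}{610} - \frac{458}{-185}\right) - 52\right) 400 = \left(\left(677 \cdot \frac{1}{610} - - \frac{458}{185}\right) - 52\right) 400 = \left(\left(\frac{677}{610} + \frac{458}{185}\right) - 52\right) 400 = \left(\frac{16185}{4514} - 52\right) 400 = \left(- \frac{218543}{4514}\right) 400 = - \frac{43708600}{2257}$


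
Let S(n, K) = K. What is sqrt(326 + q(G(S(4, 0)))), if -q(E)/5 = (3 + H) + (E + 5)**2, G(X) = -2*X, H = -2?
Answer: 14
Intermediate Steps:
q(E) = -5 - 5*(5 + E)**2 (q(E) = -5*((3 - 2) + (E + 5)**2) = -5*(1 + (5 + E)**2) = -5 - 5*(5 + E)**2)
sqrt(326 + q(G(S(4, 0)))) = sqrt(326 + (-5 - 5*(5 - 2*0)**2)) = sqrt(326 + (-5 - 5*(5 + 0)**2)) = sqrt(326 + (-5 - 5*5**2)) = sqrt(326 + (-5 - 5*25)) = sqrt(326 + (-5 - 125)) = sqrt(326 - 130) = sqrt(196) = 14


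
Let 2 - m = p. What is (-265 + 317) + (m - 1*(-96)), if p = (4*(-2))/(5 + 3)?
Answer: 151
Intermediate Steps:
p = -1 (p = -8/8 = -8*⅛ = -1)
m = 3 (m = 2 - 1*(-1) = 2 + 1 = 3)
(-265 + 317) + (m - 1*(-96)) = (-265 + 317) + (3 - 1*(-96)) = 52 + (3 + 96) = 52 + 99 = 151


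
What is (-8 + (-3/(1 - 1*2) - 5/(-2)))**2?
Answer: 25/4 ≈ 6.2500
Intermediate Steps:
(-8 + (-3/(1 - 1*2) - 5/(-2)))**2 = (-8 + (-3/(1 - 2) - 5*(-1/2)))**2 = (-8 + (-3/(-1) + 5/2))**2 = (-8 + (-3*(-1) + 5/2))**2 = (-8 + (3 + 5/2))**2 = (-8 + 11/2)**2 = (-5/2)**2 = 25/4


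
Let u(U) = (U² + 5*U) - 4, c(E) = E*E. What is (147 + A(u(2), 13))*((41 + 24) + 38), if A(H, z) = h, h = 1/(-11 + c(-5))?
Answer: 212077/14 ≈ 15148.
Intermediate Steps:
c(E) = E²
h = 1/14 (h = 1/(-11 + (-5)²) = 1/(-11 + 25) = 1/14 ≈ 0.071429)
u(U) = -4 + U² + 5*U
A(H, z) = 1/14
(147 + A(u(2), 13))*((41 + 24) + 38) = (147 + 1/14)*((41 + 24) + 38) = 2059*(65 + 38)/14 = (2059/14)*103 = 212077/14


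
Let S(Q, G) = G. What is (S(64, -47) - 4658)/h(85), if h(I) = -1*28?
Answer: 4705/28 ≈ 168.04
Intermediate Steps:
h(I) = -28
(S(64, -47) - 4658)/h(85) = (-47 - 4658)/(-28) = -4705*(-1/28) = 4705/28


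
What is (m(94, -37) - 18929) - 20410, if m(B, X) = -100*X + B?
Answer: -35545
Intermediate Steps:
m(B, X) = B - 100*X
(m(94, -37) - 18929) - 20410 = ((94 - 100*(-37)) - 18929) - 20410 = ((94 + 3700) - 18929) - 20410 = (3794 - 18929) - 20410 = -15135 - 20410 = -35545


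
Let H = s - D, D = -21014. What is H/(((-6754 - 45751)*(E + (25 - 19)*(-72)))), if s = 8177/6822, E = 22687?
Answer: -28673137/1594299728610 ≈ -1.7985e-5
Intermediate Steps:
s = 8177/6822 (s = 8177*(1/6822) = 8177/6822 ≈ 1.1986)
H = 143365685/6822 (H = 8177/6822 - 1*(-21014) = 8177/6822 + 21014 = 143365685/6822 ≈ 21015.)
H/(((-6754 - 45751)*(E + (25 - 19)*(-72)))) = 143365685/(6822*(((-6754 - 45751)*(22687 + (25 - 19)*(-72))))) = 143365685/(6822*((-52505*(22687 + 6*(-72))))) = 143365685/(6822*((-52505*(22687 - 432)))) = 143365685/(6822*((-52505*22255))) = (143365685/6822)/(-1168498775) = (143365685/6822)*(-1/1168498775) = -28673137/1594299728610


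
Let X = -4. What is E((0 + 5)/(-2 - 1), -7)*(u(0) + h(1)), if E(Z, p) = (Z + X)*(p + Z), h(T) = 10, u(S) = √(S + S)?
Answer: 4420/9 ≈ 491.11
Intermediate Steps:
u(S) = √2*√S (u(S) = √(2*S) = √2*√S)
E(Z, p) = (-4 + Z)*(Z + p) (E(Z, p) = (Z - 4)*(p + Z) = (-4 + Z)*(Z + p))
E((0 + 5)/(-2 - 1), -7)*(u(0) + h(1)) = (((0 + 5)/(-2 - 1))² - 4*(0 + 5)/(-2 - 1) - 4*(-7) + ((0 + 5)/(-2 - 1))*(-7))*(√2*√0 + 10) = ((5/(-3))² - 20/(-3) + 28 + (5/(-3))*(-7))*(√2*0 + 10) = ((5*(-⅓))² - 20*(-1)/3 + 28 + (5*(-⅓))*(-7))*(0 + 10) = ((-5/3)² - 4*(-5/3) + 28 - 5/3*(-7))*10 = (25/9 + 20/3 + 28 + 35/3)*10 = (442/9)*10 = 4420/9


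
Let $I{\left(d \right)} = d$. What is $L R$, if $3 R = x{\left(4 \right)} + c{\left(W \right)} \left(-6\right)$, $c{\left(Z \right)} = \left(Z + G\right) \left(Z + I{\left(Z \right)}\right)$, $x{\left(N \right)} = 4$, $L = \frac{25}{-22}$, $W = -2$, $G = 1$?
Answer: $\frac{250}{33} \approx 7.5758$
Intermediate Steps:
$L = - \frac{25}{22}$ ($L = 25 \left(- \frac{1}{22}\right) = - \frac{25}{22} \approx -1.1364$)
$c{\left(Z \right)} = 2 Z \left(1 + Z\right)$ ($c{\left(Z \right)} = \left(Z + 1\right) \left(Z + Z\right) = \left(1 + Z\right) 2 Z = 2 Z \left(1 + Z\right)$)
$R = - \frac{20}{3}$ ($R = \frac{4 + 2 \left(-2\right) \left(1 - 2\right) \left(-6\right)}{3} = \frac{4 + 2 \left(-2\right) \left(-1\right) \left(-6\right)}{3} = \frac{4 + 4 \left(-6\right)}{3} = \frac{4 - 24}{3} = \frac{1}{3} \left(-20\right) = - \frac{20}{3} \approx -6.6667$)
$L R = \left(- \frac{25}{22}\right) \left(- \frac{20}{3}\right) = \frac{250}{33}$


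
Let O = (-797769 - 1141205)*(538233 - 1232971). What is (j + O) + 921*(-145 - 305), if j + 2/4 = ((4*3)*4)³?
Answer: 2694157229907/2 ≈ 1.3471e+12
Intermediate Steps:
j = 221183/2 (j = -½ + ((4*3)*4)³ = -½ + (12*4)³ = -½ + 48³ = -½ + 110592 = 221183/2 ≈ 1.1059e+5)
O = 1347078918812 (O = -1938974*(-694738) = 1347078918812)
(j + O) + 921*(-145 - 305) = (221183/2 + 1347078918812) + 921*(-145 - 305) = 2694158058807/2 + 921*(-450) = 2694158058807/2 - 414450 = 2694157229907/2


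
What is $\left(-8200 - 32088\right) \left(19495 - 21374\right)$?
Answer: $75701152$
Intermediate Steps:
$\left(-8200 - 32088\right) \left(19495 - 21374\right) = \left(-40288\right) \left(-1879\right) = 75701152$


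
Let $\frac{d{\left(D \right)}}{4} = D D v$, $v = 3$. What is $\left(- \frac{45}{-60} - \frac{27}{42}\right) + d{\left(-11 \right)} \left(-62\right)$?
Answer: $- \frac{2520669}{28} \approx -90024.0$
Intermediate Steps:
$d{\left(D \right)} = 12 D^{2}$ ($d{\left(D \right)} = 4 D D 3 = 4 D^{2} \cdot 3 = 4 \cdot 3 D^{2} = 12 D^{2}$)
$\left(- \frac{45}{-60} - \frac{27}{42}\right) + d{\left(-11 \right)} \left(-62\right) = \left(- \frac{45}{-60} - \frac{27}{42}\right) + 12 \left(-11\right)^{2} \left(-62\right) = \left(\left(-45\right) \left(- \frac{1}{60}\right) - \frac{9}{14}\right) + 12 \cdot 121 \left(-62\right) = \left(\frac{3}{4} - \frac{9}{14}\right) + 1452 \left(-62\right) = \frac{3}{28} - 90024 = - \frac{2520669}{28}$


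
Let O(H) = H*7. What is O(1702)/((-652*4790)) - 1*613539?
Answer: -958065696017/1561540 ≈ -6.1354e+5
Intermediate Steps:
O(H) = 7*H
O(1702)/((-652*4790)) - 1*613539 = (7*1702)/((-652*4790)) - 1*613539 = 11914/(-3123080) - 613539 = 11914*(-1/3123080) - 613539 = -5957/1561540 - 613539 = -958065696017/1561540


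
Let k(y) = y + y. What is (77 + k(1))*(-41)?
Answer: -3239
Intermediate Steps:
k(y) = 2*y
(77 + k(1))*(-41) = (77 + 2*1)*(-41) = (77 + 2)*(-41) = 79*(-41) = -3239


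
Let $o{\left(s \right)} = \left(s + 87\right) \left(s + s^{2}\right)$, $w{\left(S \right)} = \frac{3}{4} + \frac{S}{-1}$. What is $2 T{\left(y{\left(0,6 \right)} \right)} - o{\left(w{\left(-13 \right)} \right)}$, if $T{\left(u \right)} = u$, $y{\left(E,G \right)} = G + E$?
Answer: $- \frac{1306967}{64} \approx -20421.0$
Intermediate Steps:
$y{\left(E,G \right)} = E + G$
$w{\left(S \right)} = \frac{3}{4} - S$ ($w{\left(S \right)} = 3 \cdot \frac{1}{4} + S \left(-1\right) = \frac{3}{4} - S$)
$o{\left(s \right)} = \left(87 + s\right) \left(s + s^{2}\right)$
$2 T{\left(y{\left(0,6 \right)} \right)} - o{\left(w{\left(-13 \right)} \right)} = 2 \left(0 + 6\right) - \left(\frac{3}{4} - -13\right) \left(87 + \left(\frac{3}{4} - -13\right)^{2} + 88 \left(\frac{3}{4} - -13\right)\right) = 2 \cdot 6 - \left(\frac{3}{4} + 13\right) \left(87 + \left(\frac{3}{4} + 13\right)^{2} + 88 \left(\frac{3}{4} + 13\right)\right) = 12 - \frac{55 \left(87 + \left(\frac{55}{4}\right)^{2} + 88 \cdot \frac{55}{4}\right)}{4} = 12 - \frac{55 \left(87 + \frac{3025}{16} + 1210\right)}{4} = 12 - \frac{55}{4} \cdot \frac{23777}{16} = 12 - \frac{1307735}{64} = - \frac{1306967}{64}$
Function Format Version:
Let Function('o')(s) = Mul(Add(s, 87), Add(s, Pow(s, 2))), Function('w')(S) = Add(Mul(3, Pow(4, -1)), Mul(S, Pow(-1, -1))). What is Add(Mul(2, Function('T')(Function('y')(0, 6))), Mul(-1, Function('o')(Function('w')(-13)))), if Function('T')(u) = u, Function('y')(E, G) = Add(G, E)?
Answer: Rational(-1306967, 64) ≈ -20421.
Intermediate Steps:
Function('y')(E, G) = Add(E, G)
Function('w')(S) = Add(Rational(3, 4), Mul(-1, S)) (Function('w')(S) = Add(Mul(3, Rational(1, 4)), Mul(S, -1)) = Add(Rational(3, 4), Mul(-1, S)))
Function('o')(s) = Mul(Add(87, s), Add(s, Pow(s, 2)))
Add(Mul(2, Function('T')(Function('y')(0, 6))), Mul(-1, Function('o')(Function('w')(-13)))) = Add(Mul(2, Add(0, 6)), Mul(-1, Mul(Add(Rational(3, 4), Mul(-1, -13)), Add(87, Pow(Add(Rational(3, 4), Mul(-1, -13)), 2), Mul(88, Add(Rational(3, 4), Mul(-1, -13))))))) = Add(Mul(2, 6), Mul(-1, Mul(Add(Rational(3, 4), 13), Add(87, Pow(Add(Rational(3, 4), 13), 2), Mul(88, Add(Rational(3, 4), 13)))))) = Add(12, Mul(-1, Mul(Rational(55, 4), Add(87, Pow(Rational(55, 4), 2), Mul(88, Rational(55, 4)))))) = Add(12, Mul(-1, Mul(Rational(55, 4), Add(87, Rational(3025, 16), 1210)))) = Add(12, Mul(-1, Mul(Rational(55, 4), Rational(23777, 16)))) = Add(12, Mul(-1, Rational(1307735, 64))) = Add(12, Rational(-1307735, 64)) = Rational(-1306967, 64)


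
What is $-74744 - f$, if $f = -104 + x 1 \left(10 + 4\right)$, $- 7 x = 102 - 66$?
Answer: $-74568$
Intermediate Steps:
$x = - \frac{36}{7}$ ($x = - \frac{102 - 66}{7} = \left(- \frac{1}{7}\right) 36 = - \frac{36}{7} \approx -5.1429$)
$f = -176$ ($f = -104 - \frac{36 \cdot 1 \left(10 + 4\right)}{7} = -104 - \frac{36 \cdot 1 \cdot 14}{7} = -104 - 72 = -176$)
$-74744 - f = -74744 - -176 = -74744 + 176 = -74568$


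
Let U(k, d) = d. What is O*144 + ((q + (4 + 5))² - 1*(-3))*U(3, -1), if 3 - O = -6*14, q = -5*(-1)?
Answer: 12329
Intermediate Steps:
q = 5
O = 87 (O = 3 - (-6)*14 = 3 - 1*(-84) = 3 + 84 = 87)
O*144 + ((q + (4 + 5))² - 1*(-3))*U(3, -1) = 87*144 + ((5 + (4 + 5))² - 1*(-3))*(-1) = 12528 + ((5 + 9)² + 3)*(-1) = 12528 + (14² + 3)*(-1) = 12528 + (196 + 3)*(-1) = 12528 + 199*(-1) = 12528 - 199 = 12329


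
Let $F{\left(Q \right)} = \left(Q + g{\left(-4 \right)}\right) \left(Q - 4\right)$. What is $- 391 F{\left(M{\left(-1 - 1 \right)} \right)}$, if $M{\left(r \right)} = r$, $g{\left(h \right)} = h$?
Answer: $-14076$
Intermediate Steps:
$F{\left(Q \right)} = \left(-4 + Q\right)^{2}$ ($F{\left(Q \right)} = \left(Q - 4\right) \left(Q - 4\right) = \left(-4 + Q\right) \left(-4 + Q\right) = \left(-4 + Q\right)^{2}$)
$- 391 F{\left(M{\left(-1 - 1 \right)} \right)} = - 391 \left(16 + \left(-1 - 1\right)^{2} - 8 \left(-1 - 1\right)\right) = - 391 \left(16 + \left(-2\right)^{2} - -16\right) = - 391 \left(16 + 4 + 16\right) = \left(-391\right) 36 = -14076$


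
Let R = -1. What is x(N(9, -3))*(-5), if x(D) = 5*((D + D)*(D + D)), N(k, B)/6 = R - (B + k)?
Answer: -176400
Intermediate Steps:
N(k, B) = -6 - 6*B - 6*k (N(k, B) = 6*(-1 - (B + k)) = 6*(-1 + (-B - k)) = 6*(-1 - B - k) = -6 - 6*B - 6*k)
x(D) = 20*D² (x(D) = 5*((2*D)*(2*D)) = 5*(4*D²) = 20*D²)
x(N(9, -3))*(-5) = (20*(-6 - 6*(-3) - 6*9)²)*(-5) = (20*(-6 + 18 - 54)²)*(-5) = (20*(-42)²)*(-5) = (20*1764)*(-5) = 35280*(-5) = -176400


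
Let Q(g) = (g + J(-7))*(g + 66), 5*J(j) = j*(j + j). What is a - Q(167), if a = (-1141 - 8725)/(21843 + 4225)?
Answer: -2833472891/65170 ≈ -43478.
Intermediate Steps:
J(j) = 2*j²/5 (J(j) = (j*(j + j))/5 = (j*(2*j))/5 = (2*j²)/5 = 2*j²/5)
a = -4933/13034 (a = -9866/26068 = -9866*1/26068 = -4933/13034 ≈ -0.37847)
Q(g) = (66 + g)*(98/5 + g) (Q(g) = (g + (⅖)*(-7)²)*(g + 66) = (g + (⅖)*49)*(66 + g) = (g + 98/5)*(66 + g) = (98/5 + g)*(66 + g) = (66 + g)*(98/5 + g))
a - Q(167) = -4933/13034 - (6468/5 + 167² + (428/5)*167) = -4933/13034 - (6468/5 + 27889 + 71476/5) = -4933/13034 - 1*217389/5 = -4933/13034 - 217389/5 = -2833472891/65170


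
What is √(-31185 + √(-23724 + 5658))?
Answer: √(-31185 + I*√18066) ≈ 0.3806 + 176.59*I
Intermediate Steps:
√(-31185 + √(-23724 + 5658)) = √(-31185 + √(-18066)) = √(-31185 + I*√18066)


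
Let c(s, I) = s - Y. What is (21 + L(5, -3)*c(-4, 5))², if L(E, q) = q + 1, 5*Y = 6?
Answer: 24649/25 ≈ 985.96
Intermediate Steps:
Y = 6/5 (Y = (⅕)*6 = 6/5 ≈ 1.2000)
c(s, I) = -6/5 + s (c(s, I) = s - 1*6/5 = s - 6/5 = -6/5 + s)
L(E, q) = 1 + q
(21 + L(5, -3)*c(-4, 5))² = (21 + (1 - 3)*(-6/5 - 4))² = (21 - 2*(-26/5))² = (21 + 52/5)² = (157/5)² = 24649/25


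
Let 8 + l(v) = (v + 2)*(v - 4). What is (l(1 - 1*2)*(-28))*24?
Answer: 8736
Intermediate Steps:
l(v) = -8 + (-4 + v)*(2 + v) (l(v) = -8 + (v + 2)*(v - 4) = -8 + (2 + v)*(-4 + v) = -8 + (-4 + v)*(2 + v))
(l(1 - 1*2)*(-28))*24 = ((-16 + (1 - 1*2)**2 - 2*(1 - 1*2))*(-28))*24 = ((-16 + (1 - 2)**2 - 2*(1 - 2))*(-28))*24 = ((-16 + (-1)**2 - 2*(-1))*(-28))*24 = ((-16 + 1 + 2)*(-28))*24 = -13*(-28)*24 = 364*24 = 8736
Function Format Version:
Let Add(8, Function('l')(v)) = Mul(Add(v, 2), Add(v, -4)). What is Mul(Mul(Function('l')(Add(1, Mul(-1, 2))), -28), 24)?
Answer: 8736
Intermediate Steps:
Function('l')(v) = Add(-8, Mul(Add(-4, v), Add(2, v))) (Function('l')(v) = Add(-8, Mul(Add(v, 2), Add(v, -4))) = Add(-8, Mul(Add(2, v), Add(-4, v))) = Add(-8, Mul(Add(-4, v), Add(2, v))))
Mul(Mul(Function('l')(Add(1, Mul(-1, 2))), -28), 24) = Mul(Mul(Add(-16, Pow(Add(1, Mul(-1, 2)), 2), Mul(-2, Add(1, Mul(-1, 2)))), -28), 24) = Mul(Mul(Add(-16, Pow(Add(1, -2), 2), Mul(-2, Add(1, -2))), -28), 24) = Mul(Mul(Add(-16, Pow(-1, 2), Mul(-2, -1)), -28), 24) = Mul(Mul(Add(-16, 1, 2), -28), 24) = Mul(Mul(-13, -28), 24) = Mul(364, 24) = 8736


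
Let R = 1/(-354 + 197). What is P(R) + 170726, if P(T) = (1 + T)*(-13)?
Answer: 26801954/157 ≈ 1.7071e+5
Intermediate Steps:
R = -1/157 (R = 1/(-157) = -1/157 ≈ -0.0063694)
P(T) = -13 - 13*T
P(R) + 170726 = (-13 - 13*(-1/157)) + 170726 = (-13 + 13/157) + 170726 = -2028/157 + 170726 = 26801954/157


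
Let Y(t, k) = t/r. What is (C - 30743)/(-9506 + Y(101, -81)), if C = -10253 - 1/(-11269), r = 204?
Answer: 94244720292/21851977087 ≈ 4.3129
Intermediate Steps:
Y(t, k) = t/204
C = -115541056/11269 (C = -10253 - 1*(-1/11269) = -10253 + 1/11269 = -115541056/11269 ≈ -10253.)
(C - 30743)/(-9506 + Y(101, -81)) = (-115541056/11269 - 30743)/(-9506 + (1/204)*101) = -461983923/(11269*(-9506 + 101/204)) = -461983923/(11269*(-1939123/204)) = -461983923/11269*(-204/1939123) = 94244720292/21851977087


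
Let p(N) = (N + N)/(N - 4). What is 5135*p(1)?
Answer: -10270/3 ≈ -3423.3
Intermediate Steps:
p(N) = 2*N/(-4 + N) (p(N) = (2*N)/(-4 + N) = 2*N/(-4 + N))
5135*p(1) = 5135*(2*1/(-4 + 1)) = 5135*(2*1/(-3)) = 5135*(2*1*(-1/3)) = 5135*(-2/3) = -10270/3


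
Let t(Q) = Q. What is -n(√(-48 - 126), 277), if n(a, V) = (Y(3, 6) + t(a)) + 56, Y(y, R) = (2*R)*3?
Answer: -92 - I*√174 ≈ -92.0 - 13.191*I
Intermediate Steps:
Y(y, R) = 6*R
n(a, V) = 92 + a (n(a, V) = (6*6 + a) + 56 = (36 + a) + 56 = 92 + a)
-n(√(-48 - 126), 277) = -(92 + √(-48 - 126)) = -(92 + √(-174)) = -(92 + I*√174) = -92 - I*√174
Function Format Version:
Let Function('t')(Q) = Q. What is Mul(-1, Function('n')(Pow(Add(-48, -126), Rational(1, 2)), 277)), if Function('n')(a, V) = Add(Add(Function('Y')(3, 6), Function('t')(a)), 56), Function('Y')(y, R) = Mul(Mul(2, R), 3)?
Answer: Add(-92, Mul(-1, I, Pow(174, Rational(1, 2)))) ≈ Add(-92.000, Mul(-13.191, I))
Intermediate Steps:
Function('Y')(y, R) = Mul(6, R)
Function('n')(a, V) = Add(92, a) (Function('n')(a, V) = Add(Add(Mul(6, 6), a), 56) = Add(Add(36, a), 56) = Add(92, a))
Mul(-1, Function('n')(Pow(Add(-48, -126), Rational(1, 2)), 277)) = Mul(-1, Add(92, Pow(Add(-48, -126), Rational(1, 2)))) = Mul(-1, Add(92, Pow(-174, Rational(1, 2)))) = Mul(-1, Add(92, Mul(I, Pow(174, Rational(1, 2))))) = Add(-92, Mul(-1, I, Pow(174, Rational(1, 2))))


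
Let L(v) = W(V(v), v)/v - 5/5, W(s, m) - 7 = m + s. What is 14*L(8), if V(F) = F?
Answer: 105/4 ≈ 26.250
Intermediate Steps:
W(s, m) = 7 + m + s (W(s, m) = 7 + (m + s) = 7 + m + s)
L(v) = -1 + (7 + 2*v)/v (L(v) = (7 + v + v)/v - 5/5 = (7 + 2*v)/v - 5*⅕ = (7 + 2*v)/v - 1 = -1 + (7 + 2*v)/v)
14*L(8) = 14*((7 + 8)/8) = 14*((⅛)*15) = 14*(15/8) = 105/4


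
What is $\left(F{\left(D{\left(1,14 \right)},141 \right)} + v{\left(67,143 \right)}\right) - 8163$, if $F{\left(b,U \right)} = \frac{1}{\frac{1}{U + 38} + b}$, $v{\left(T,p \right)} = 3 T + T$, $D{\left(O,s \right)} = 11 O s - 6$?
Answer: $- \frac{209162056}{26493} \approx -7895.0$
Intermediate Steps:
$D{\left(O,s \right)} = -6 + 11 O s$ ($D{\left(O,s \right)} = 11 O s - 6 = -6 + 11 O s$)
$v{\left(T,p \right)} = 4 T$
$F{\left(b,U \right)} = \frac{1}{b + \frac{1}{38 + U}}$ ($F{\left(b,U \right)} = \frac{1}{\frac{1}{38 + U} + b} = \frac{1}{b + \frac{1}{38 + U}}$)
$\left(F{\left(D{\left(1,14 \right)},141 \right)} + v{\left(67,143 \right)}\right) - 8163 = \left(\frac{38 + 141}{1 + 38 \left(-6 + 11 \cdot 1 \cdot 14\right) + 141 \left(-6 + 11 \cdot 1 \cdot 14\right)} + 4 \cdot 67\right) - 8163 = \left(\frac{1}{1 + 38 \left(-6 + 154\right) + 141 \left(-6 + 154\right)} 179 + 268\right) - 8163 = \left(\frac{1}{1 + 38 \cdot 148 + 141 \cdot 148} \cdot 179 + 268\right) - 8163 = \left(\frac{1}{1 + 5624 + 20868} \cdot 179 + 268\right) - 8163 = \left(\frac{1}{26493} \cdot 179 + 268\right) - 8163 = \left(\frac{179}{26493} + 268\right) - 8163 = \frac{7100303}{26493} - 8163 = - \frac{209162056}{26493}$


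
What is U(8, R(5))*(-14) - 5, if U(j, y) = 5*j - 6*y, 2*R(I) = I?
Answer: -355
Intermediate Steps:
R(I) = I/2
U(j, y) = -6*y + 5*j
U(8, R(5))*(-14) - 5 = (-3*5 + 5*8)*(-14) - 5 = (-6*5/2 + 40)*(-14) - 5 = (-15 + 40)*(-14) - 5 = 25*(-14) - 5 = -350 - 5 = -355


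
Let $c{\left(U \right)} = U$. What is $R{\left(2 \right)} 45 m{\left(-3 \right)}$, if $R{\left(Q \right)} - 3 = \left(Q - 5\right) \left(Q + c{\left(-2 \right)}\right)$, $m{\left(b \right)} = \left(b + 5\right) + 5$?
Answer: $945$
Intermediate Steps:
$m{\left(b \right)} = 10 + b$ ($m{\left(b \right)} = \left(5 + b\right) + 5 = 10 + b$)
$R{\left(Q \right)} = 3 + \left(-5 + Q\right) \left(-2 + Q\right)$ ($R{\left(Q \right)} = 3 + \left(Q - 5\right) \left(Q - 2\right) = 3 + \left(-5 + Q\right) \left(-2 + Q\right)$)
$R{\left(2 \right)} 45 m{\left(-3 \right)} = \left(13 + 2^{2} - 14\right) 45 \left(10 - 3\right) = \left(13 + 4 - 14\right) 45 \cdot 7 = 3 \cdot 45 \cdot 7 = 135 \cdot 7 = 945$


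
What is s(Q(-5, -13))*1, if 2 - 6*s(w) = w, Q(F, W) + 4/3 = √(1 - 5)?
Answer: 5/9 - I/3 ≈ 0.55556 - 0.33333*I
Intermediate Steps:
Q(F, W) = -4/3 + 2*I (Q(F, W) = -4/3 + √(1 - 5) = -4/3 + √(-4) = -4/3 + 2*I)
s(w) = ⅓ - w/6
s(Q(-5, -13))*1 = (⅓ - (-4/3 + 2*I)/6)*1 = (⅓ + (2/9 - I/3))*1 = (5/9 - I/3)*1 = 5/9 - I/3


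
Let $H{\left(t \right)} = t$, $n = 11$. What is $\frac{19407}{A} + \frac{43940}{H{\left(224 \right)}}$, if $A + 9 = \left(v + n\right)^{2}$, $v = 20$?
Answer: $\frac{25769}{119} \approx 216.55$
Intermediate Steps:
$A = 952$ ($A = -9 + \left(20 + 11\right)^{2} = -9 + 31^{2} = -9 + 961 = 952$)
$\frac{19407}{A} + \frac{43940}{H{\left(224 \right)}} = \frac{19407}{952} + \frac{43940}{224} = 19407 \cdot \frac{1}{952} + 43940 \cdot \frac{1}{224} = \frac{19407}{952} + \frac{10985}{56} = \frac{25769}{119}$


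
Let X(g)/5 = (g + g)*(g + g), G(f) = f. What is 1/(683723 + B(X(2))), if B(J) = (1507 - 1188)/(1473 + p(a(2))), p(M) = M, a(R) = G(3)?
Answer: 1476/1009175467 ≈ 1.4626e-6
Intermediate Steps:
a(R) = 3
X(g) = 20*g**2 (X(g) = 5*((g + g)*(g + g)) = 5*((2*g)*(2*g)) = 5*(4*g**2) = 20*g**2)
B(J) = 319/1476 (B(J) = (1507 - 1188)/(1473 + 3) = 319/1476)
1/(683723 + B(X(2))) = 1/(683723 + 319/1476) = 1/(1009175467/1476) = 1476/1009175467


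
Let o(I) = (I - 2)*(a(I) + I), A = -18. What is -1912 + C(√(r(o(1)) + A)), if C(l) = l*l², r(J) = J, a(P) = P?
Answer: -1912 - 40*I*√5 ≈ -1912.0 - 89.443*I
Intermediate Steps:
o(I) = 2*I*(-2 + I) (o(I) = (I - 2)*(I + I) = (-2 + I)*(2*I) = 2*I*(-2 + I))
C(l) = l³
-1912 + C(√(r(o(1)) + A)) = -1912 + (√(2*1*(-2 + 1) - 18))³ = -1912 + (√(2*1*(-1) - 18))³ = -1912 + (√(-2 - 18))³ = -1912 + (√(-20))³ = -1912 + (2*I*√5)³ = -1912 - 40*I*√5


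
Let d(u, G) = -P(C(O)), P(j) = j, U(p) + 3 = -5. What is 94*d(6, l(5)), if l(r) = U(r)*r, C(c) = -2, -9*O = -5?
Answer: 188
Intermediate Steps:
O = 5/9 (O = -1/9*(-5) = 5/9 ≈ 0.55556)
U(p) = -8 (U(p) = -3 - 5 = -8)
l(r) = -8*r
d(u, G) = 2 (d(u, G) = -1*(-2) = 2)
94*d(6, l(5)) = 94*2 = 188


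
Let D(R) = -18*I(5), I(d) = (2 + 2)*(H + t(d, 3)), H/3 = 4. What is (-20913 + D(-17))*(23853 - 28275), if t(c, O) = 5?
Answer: 97889814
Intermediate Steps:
H = 12 (H = 3*4 = 12)
I(d) = 68 (I(d) = (2 + 2)*(12 + 5) = 4*17 = 68)
D(R) = -1224 (D(R) = -18*68 = -1224)
(-20913 + D(-17))*(23853 - 28275) = (-20913 - 1224)*(23853 - 28275) = -22137*(-4422) = 97889814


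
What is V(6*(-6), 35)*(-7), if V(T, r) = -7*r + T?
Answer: 1967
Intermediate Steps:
V(T, r) = T - 7*r
V(6*(-6), 35)*(-7) = (6*(-6) - 7*35)*(-7) = (-36 - 245)*(-7) = -281*(-7) = 1967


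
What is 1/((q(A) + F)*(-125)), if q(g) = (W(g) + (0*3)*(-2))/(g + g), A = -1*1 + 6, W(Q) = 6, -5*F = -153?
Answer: -1/3900 ≈ -0.00025641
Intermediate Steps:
F = 153/5 (F = -⅕*(-153) = 153/5 ≈ 30.600)
A = 5 (A = -1 + 6 = 5)
q(g) = 3/g (q(g) = (6 + (0*3)*(-2))/(g + g) = (6 + 0*(-2))/((2*g)) = (6 + 0)*(1/(2*g)) = 6*(1/(2*g)) = 3/g)
1/((q(A) + F)*(-125)) = 1/((3/5 + 153/5)*(-125)) = 1/((3*(⅕) + 153/5)*(-125)) = 1/((⅗ + 153/5)*(-125)) = 1/((156/5)*(-125)) = 1/(-3900) = -1/3900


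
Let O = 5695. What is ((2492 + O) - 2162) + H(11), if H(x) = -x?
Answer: 6014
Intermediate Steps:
((2492 + O) - 2162) + H(11) = ((2492 + 5695) - 2162) - 1*11 = (8187 - 2162) - 11 = 6025 - 11 = 6014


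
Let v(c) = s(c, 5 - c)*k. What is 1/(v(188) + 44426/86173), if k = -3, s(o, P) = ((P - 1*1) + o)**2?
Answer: -86173/4091878 ≈ -0.021060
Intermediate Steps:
s(o, P) = (-1 + P + o)**2 (s(o, P) = ((P - 1) + o)**2 = ((-1 + P) + o)**2 = (-1 + P + o)**2)
v(c) = -48 (v(c) = (-1 + (5 - c) + c)**2*(-3) = 4**2*(-3) = 16*(-3) = -48)
1/(v(188) + 44426/86173) = 1/(-48 + 44426/86173) = 1/(-4091878/86173) = -86173/4091878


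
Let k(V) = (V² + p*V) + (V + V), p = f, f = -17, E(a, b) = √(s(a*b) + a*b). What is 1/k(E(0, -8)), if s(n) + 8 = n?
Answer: -1/233 + 15*I*√2/932 ≈ -0.0042918 + 0.022761*I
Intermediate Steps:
s(n) = -8 + n
E(a, b) = √(-8 + 2*a*b) (E(a, b) = √((-8 + a*b) + a*b) = √(-8 + 2*a*b))
p = -17
k(V) = V² - 15*V (k(V) = (V² - 17*V) + (V + V) = (V² - 17*V) + 2*V = V² - 15*V)
1/k(E(0, -8)) = 1/(√(-8 + 2*0*(-8))*(-15 + √(-8 + 2*0*(-8)))) = 1/(√(-8 + 0)*(-15 + √(-8 + 0))) = 1/(√(-8)*(-15 + √(-8))) = 1/((2*I*√2)*(-15 + 2*I*√2)) = 1/(2*I*√2*(-15 + 2*I*√2)) = -I*√2/(4*(-15 + 2*I*√2))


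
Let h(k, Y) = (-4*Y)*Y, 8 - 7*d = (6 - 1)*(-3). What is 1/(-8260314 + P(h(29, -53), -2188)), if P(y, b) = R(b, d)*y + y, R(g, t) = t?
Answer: -7/58159278 ≈ -1.2036e-7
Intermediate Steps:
d = 23/7 (d = 8/7 - (6 - 1)*(-3)/7 = 8/7 - 5*(-3)/7 = 8/7 - 1/7*(-15) = 8/7 + 15/7 = 23/7 ≈ 3.2857)
h(k, Y) = -4*Y**2
P(y, b) = 30*y/7 (P(y, b) = 23*y/7 + y = 30*y/7)
1/(-8260314 + P(h(29, -53), -2188)) = 1/(-8260314 + 30*(-4*(-53)**2)/7) = 1/(-8260314 + 30*(-4*2809)/7) = 1/(-8260314 + (30/7)*(-11236)) = 1/(-8260314 - 337080/7) = 1/(-58159278/7) = -7/58159278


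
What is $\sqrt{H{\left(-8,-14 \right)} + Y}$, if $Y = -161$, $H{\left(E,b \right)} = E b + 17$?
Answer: $4 i \sqrt{2} \approx 5.6569 i$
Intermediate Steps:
$H{\left(E,b \right)} = 17 + E b$
$\sqrt{H{\left(-8,-14 \right)} + Y} = \sqrt{\left(17 - -112\right) - 161} = \sqrt{\left(17 + 112\right) - 161} = \sqrt{129 - 161} = \sqrt{-32} = 4 i \sqrt{2}$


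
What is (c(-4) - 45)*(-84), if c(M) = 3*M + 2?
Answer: 4620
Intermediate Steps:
c(M) = 2 + 3*M
(c(-4) - 45)*(-84) = ((2 + 3*(-4)) - 45)*(-84) = ((2 - 12) - 45)*(-84) = (-10 - 45)*(-84) = -55*(-84) = 4620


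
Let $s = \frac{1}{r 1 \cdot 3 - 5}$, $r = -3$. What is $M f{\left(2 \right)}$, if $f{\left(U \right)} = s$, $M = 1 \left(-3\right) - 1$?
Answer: $\frac{2}{7} \approx 0.28571$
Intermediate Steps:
$M = -4$ ($M = -3 - 1 = -4$)
$s = - \frac{1}{14}$ ($s = \frac{1}{\left(-3\right) 1 \cdot 3 - 5} = \frac{1}{\left(-3\right) 3 - 5} = \frac{1}{-9 - 5} = \frac{1}{-14} = - \frac{1}{14} \approx -0.071429$)
$f{\left(U \right)} = - \frac{1}{14}$
$M f{\left(2 \right)} = \left(-4\right) \left(- \frac{1}{14}\right) = \frac{2}{7}$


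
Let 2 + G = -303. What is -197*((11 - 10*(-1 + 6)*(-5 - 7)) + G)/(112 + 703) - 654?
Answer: -593292/815 ≈ -727.97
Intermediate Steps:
G = -305 (G = -2 - 303 = -305)
-197*((11 - 10*(-1 + 6)*(-5 - 7)) + G)/(112 + 703) - 654 = -197*((11 - 10*(-1 + 6)*(-5 - 7)) - 305)/(112 + 703) - 654 = -197*((11 - 50*(-12)) - 305)/815 - 654 = -197*((11 - 10*(-60)) - 305)/815 - 654 = -197*((11 + 600) - 305)/815 - 654 = -197*(611 - 305)/815 - 654 = -60282/815 - 654 = -593292/815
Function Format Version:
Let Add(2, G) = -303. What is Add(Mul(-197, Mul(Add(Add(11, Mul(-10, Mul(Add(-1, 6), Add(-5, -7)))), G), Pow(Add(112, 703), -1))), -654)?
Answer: Rational(-593292, 815) ≈ -727.97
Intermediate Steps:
G = -305 (G = Add(-2, -303) = -305)
Add(Mul(-197, Mul(Add(Add(11, Mul(-10, Mul(Add(-1, 6), Add(-5, -7)))), G), Pow(Add(112, 703), -1))), -654) = Add(Mul(-197, Mul(Add(Add(11, Mul(-10, Mul(Add(-1, 6), Add(-5, -7)))), -305), Pow(Add(112, 703), -1))), -654) = Add(Mul(-197, Mul(Add(Add(11, Mul(-10, Mul(5, -12))), -305), Pow(815, -1))), -654) = Add(Mul(-197, Mul(Add(Add(11, Mul(-10, -60)), -305), Rational(1, 815))), -654) = Add(Mul(-197, Mul(Add(Add(11, 600), -305), Rational(1, 815))), -654) = Add(Mul(-197, Mul(Add(611, -305), Rational(1, 815))), -654) = Add(Mul(-197, Mul(306, Rational(1, 815))), -654) = Add(Mul(-197, Rational(306, 815)), -654) = Add(Rational(-60282, 815), -654) = Rational(-593292, 815)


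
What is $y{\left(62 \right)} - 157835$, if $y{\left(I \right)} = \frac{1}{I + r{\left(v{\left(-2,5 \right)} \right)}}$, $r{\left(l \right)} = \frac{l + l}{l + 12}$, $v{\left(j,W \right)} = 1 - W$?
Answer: $- \frac{9627934}{61} \approx -1.5784 \cdot 10^{5}$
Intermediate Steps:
$r{\left(l \right)} = \frac{2 l}{12 + l}$
$y{\left(I \right)} = \frac{1}{-1 + I}$ ($y{\left(I \right)} = \frac{1}{I + \frac{2 \left(1 - 5\right)}{12 + \left(1 - 5\right)}} = \frac{1}{I + 2 \left(-4\right) \frac{1}{12 - 4}} = \frac{1}{I + 2 \left(-4\right) \frac{1}{8}} = \frac{1}{I - 1} = \frac{1}{-1 + I}$)
$y{\left(62 \right)} - 157835 = \frac{1}{-1 + 62} - 157835 = \frac{1}{61} - 157835 = - \frac{9627934}{61}$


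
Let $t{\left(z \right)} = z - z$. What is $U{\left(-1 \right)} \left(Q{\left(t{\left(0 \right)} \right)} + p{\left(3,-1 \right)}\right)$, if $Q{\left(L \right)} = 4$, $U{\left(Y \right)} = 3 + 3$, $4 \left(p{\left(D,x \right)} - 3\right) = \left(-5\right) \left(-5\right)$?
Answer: $\frac{159}{2} \approx 79.5$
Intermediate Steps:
$t{\left(z \right)} = 0$
$p{\left(D,x \right)} = \frac{37}{4}$ ($p{\left(D,x \right)} = 3 + \frac{\left(-5\right) \left(-5\right)}{4} = 3 + \frac{1}{4} \cdot 25 = 3 + \frac{25}{4} = \frac{37}{4}$)
$U{\left(Y \right)} = 6$
$U{\left(-1 \right)} \left(Q{\left(t{\left(0 \right)} \right)} + p{\left(3,-1 \right)}\right) = 6 \left(4 + \frac{37}{4}\right) = 6 \cdot \frac{53}{4} = \frac{159}{2}$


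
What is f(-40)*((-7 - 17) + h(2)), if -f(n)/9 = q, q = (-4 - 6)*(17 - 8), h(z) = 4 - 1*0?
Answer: -16200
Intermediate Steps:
h(z) = 4 (h(z) = 4 + 0 = 4)
q = -90 (q = -10*9 = -90)
f(n) = 810 (f(n) = -9*(-90) = 810)
f(-40)*((-7 - 17) + h(2)) = 810*((-7 - 17) + 4) = 810*(-24 + 4) = 810*(-20) = -16200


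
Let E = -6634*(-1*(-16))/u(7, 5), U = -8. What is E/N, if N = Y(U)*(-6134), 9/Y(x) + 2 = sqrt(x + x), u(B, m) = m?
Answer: -106144/138015 + 212288*I/138015 ≈ -0.76908 + 1.5382*I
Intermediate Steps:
Y(x) = 9/(-2 + sqrt(2)*sqrt(x)) (Y(x) = 9/(-2 + sqrt(x + x)) = 9/(-2 + sqrt(2*x)) = 9/(-2 + sqrt(2)*sqrt(x)))
E = -106144/5 (E = -6634*(-1*(-16))/5 = -106144/5 ≈ -21229.)
N = -27603*(-2 - 4*I)/10 (N = (9/(-2 + sqrt(2)*sqrt(-8)))*(-6134) = (9/(-2 + sqrt(2)*(2*I*sqrt(2))))*(-6134) = (9/(-2 + 4*I))*(-6134) = (9*((-2 - 4*I)/20))*(-6134) = (9*(-2 - 4*I)/20)*(-6134) = -27603*(-2 - 4*I)/10 ≈ 5520.6 + 11041.0*I)
E/N = -106144*5*(27603/5 - 55206*I/5)/761925609/5 = -106144*(27603/5 - 55206*I/5)/761925609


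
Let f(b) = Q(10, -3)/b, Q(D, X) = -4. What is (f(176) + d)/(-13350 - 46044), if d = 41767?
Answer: -1837747/2613336 ≈ -0.70322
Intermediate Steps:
f(b) = -4/b
(f(176) + d)/(-13350 - 46044) = (-4/176 + 41767)/(-13350 - 46044) = (-4*1/176 + 41767)/(-59394) = (-1/44 + 41767)*(-1/59394) = (1837747/44)*(-1/59394) = -1837747/2613336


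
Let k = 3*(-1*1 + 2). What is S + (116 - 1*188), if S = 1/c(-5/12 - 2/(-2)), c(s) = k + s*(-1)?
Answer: -2076/29 ≈ -71.586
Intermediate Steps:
k = 3 (k = 3*(-1 + 2) = 3*1 = 3)
c(s) = 3 - s (c(s) = 3 + s*(-1) = 3 - s)
S = 12/29 (S = 1/(3 - (-5/12 - 2/(-2))) = 1/(3 - (-5*1/12 - 2*(-1/2))) = 1/(3 - (-5/12 + 1)) = 1/(3 - 1*7/12) = 1/(3 - 7/12) = 1/(29/12) = 12/29 ≈ 0.41379)
S + (116 - 1*188) = 12/29 + (116 - 1*188) = 12/29 + (116 - 188) = 12/29 - 72 = -2076/29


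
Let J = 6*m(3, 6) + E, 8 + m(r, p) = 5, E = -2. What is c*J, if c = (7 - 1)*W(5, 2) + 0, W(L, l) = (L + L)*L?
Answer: -6000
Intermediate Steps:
m(r, p) = -3 (m(r, p) = -8 + 5 = -3)
W(L, l) = 2*L² (W(L, l) = (2*L)*L = 2*L²)
c = 300 (c = (7 - 1)*(2*5²) + 0 = 6*(2*25) + 0 = 6*50 + 0 = 300 + 0 = 300)
J = -20 (J = 6*(-3) - 2 = -18 - 2 = -20)
c*J = 300*(-20) = -6000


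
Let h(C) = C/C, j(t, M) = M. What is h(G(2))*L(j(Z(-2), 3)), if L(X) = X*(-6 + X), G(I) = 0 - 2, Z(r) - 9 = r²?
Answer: -9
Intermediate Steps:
Z(r) = 9 + r²
G(I) = -2
h(C) = 1
h(G(2))*L(j(Z(-2), 3)) = 1*(3*(-6 + 3)) = 1*(3*(-3)) = 1*(-9) = -9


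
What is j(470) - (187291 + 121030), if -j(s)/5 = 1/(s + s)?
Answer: -57964349/188 ≈ -3.0832e+5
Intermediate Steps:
j(s) = -5/(2*s) (j(s) = -5/(s + s) = -5*1/(2*s) = -5/(2*s))
j(470) - (187291 + 121030) = -5/2/470 - (187291 + 121030) = -5/2*1/470 - 1*308321 = -1/188 - 308321 = -57964349/188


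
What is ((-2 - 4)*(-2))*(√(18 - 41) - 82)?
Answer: -984 + 12*I*√23 ≈ -984.0 + 57.55*I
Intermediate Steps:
((-2 - 4)*(-2))*(√(18 - 41) - 82) = (-6*(-2))*(√(-23) - 82) = 12*(I*√23 - 82) = 12*(-82 + I*√23) = -984 + 12*I*√23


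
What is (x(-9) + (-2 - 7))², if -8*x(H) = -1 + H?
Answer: 961/16 ≈ 60.063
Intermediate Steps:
x(H) = ⅛ - H/8 (x(H) = -(-1 + H)/8 = ⅛ - H/8)
(x(-9) + (-2 - 7))² = ((⅛ - ⅛*(-9)) + (-2 - 7))² = ((⅛ + 9/8) - 9)² = (5/4 - 9)² = (-31/4)² = 961/16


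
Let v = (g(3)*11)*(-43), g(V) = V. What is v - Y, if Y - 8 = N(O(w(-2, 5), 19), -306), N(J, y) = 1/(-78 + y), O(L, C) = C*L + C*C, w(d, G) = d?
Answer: -547967/384 ≈ -1427.0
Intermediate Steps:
O(L, C) = C² + C*L (O(L, C) = C*L + C² = C² + C*L)
v = -1419 (v = (3*11)*(-43) = 33*(-43) = -1419)
Y = 3071/384 (Y = 8 + 1/(-78 - 306) = 8 + 1/(-384) = 8 - 1/384 = 3071/384 ≈ 7.9974)
v - Y = -1419 - 1*3071/384 = -1419 - 3071/384 = -547967/384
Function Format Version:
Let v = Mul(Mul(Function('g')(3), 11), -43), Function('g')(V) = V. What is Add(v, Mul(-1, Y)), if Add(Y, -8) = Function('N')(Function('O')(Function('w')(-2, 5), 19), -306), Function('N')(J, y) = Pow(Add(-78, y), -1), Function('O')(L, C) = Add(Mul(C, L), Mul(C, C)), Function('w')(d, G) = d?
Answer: Rational(-547967, 384) ≈ -1427.0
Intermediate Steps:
Function('O')(L, C) = Add(Pow(C, 2), Mul(C, L)) (Function('O')(L, C) = Add(Mul(C, L), Pow(C, 2)) = Add(Pow(C, 2), Mul(C, L)))
v = -1419 (v = Mul(Mul(3, 11), -43) = Mul(33, -43) = -1419)
Y = Rational(3071, 384) (Y = Add(8, Pow(Add(-78, -306), -1)) = Add(8, Pow(-384, -1)) = Add(8, Rational(-1, 384)) = Rational(3071, 384) ≈ 7.9974)
Add(v, Mul(-1, Y)) = Add(-1419, Mul(-1, Rational(3071, 384))) = Add(-1419, Rational(-3071, 384)) = Rational(-547967, 384)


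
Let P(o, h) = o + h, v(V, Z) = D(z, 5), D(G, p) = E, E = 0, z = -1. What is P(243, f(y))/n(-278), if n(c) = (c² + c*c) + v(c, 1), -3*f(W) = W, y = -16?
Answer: 745/463704 ≈ 0.0016066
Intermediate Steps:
D(G, p) = 0
f(W) = -W/3
v(V, Z) = 0
P(o, h) = h + o
n(c) = 2*c² (n(c) = (c² + c*c) + 0 = (c² + c²) + 0 = 2*c² + 0 = 2*c²)
P(243, f(y))/n(-278) = (-⅓*(-16) + 243)/((2*(-278)²)) = (16/3 + 243)/((2*77284)) = (745/3)/154568 = (745/3)*(1/154568) = 745/463704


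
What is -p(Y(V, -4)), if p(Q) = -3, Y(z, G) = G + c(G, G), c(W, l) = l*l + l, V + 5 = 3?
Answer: 3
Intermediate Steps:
V = -2 (V = -5 + 3 = -2)
c(W, l) = l + l**2 (c(W, l) = l**2 + l = l + l**2)
Y(z, G) = G + G*(1 + G)
-p(Y(V, -4)) = -1*(-3) = 3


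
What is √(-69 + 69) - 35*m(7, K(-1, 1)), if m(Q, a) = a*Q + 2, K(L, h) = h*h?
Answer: -315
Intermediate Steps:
K(L, h) = h²
m(Q, a) = 2 + Q*a (m(Q, a) = Q*a + 2 = 2 + Q*a)
√(-69 + 69) - 35*m(7, K(-1, 1)) = √(-69 + 69) - 35*(2 + 7*1²) = √0 - 35*(2 + 7*1) = 0 - 35*(2 + 7) = 0 - 35*9 = 0 - 315 = -315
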